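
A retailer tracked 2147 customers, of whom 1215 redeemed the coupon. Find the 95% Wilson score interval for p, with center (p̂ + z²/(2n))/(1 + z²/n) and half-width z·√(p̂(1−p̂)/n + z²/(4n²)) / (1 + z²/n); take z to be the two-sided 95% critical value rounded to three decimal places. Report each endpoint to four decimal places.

(0.5448, 0.5867)

p̂ = 1215/2147 = 0.56591; z = 1.960, so z² = 3.841600.
1 + z²/n = 1.001789.
Adjusted center: (0.56591 + z²/(2n))/1.001789 = 0.56579.
Radicand: p̂(1−p̂)/n + z²/(4n²) = 0.000114418 + 0.000000208 = 0.000114626.
Half-width = 1.960·√0.000114626/1.001789 = 0.02095.
So the interval runs from 0.5448 to 0.5867.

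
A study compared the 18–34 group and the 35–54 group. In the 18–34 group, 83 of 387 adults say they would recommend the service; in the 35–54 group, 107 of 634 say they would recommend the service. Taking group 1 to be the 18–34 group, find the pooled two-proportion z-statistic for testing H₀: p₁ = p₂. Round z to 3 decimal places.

Sample proportions: p̂₁ = 83/387 = 0.21447 and p̂₂ = 107/634 = 0.16877.
Pooled p̂ = (83+107)/(387+634) = 190/1021 = 0.18609.
Pooled SE = √[0.1514618·0.00416127] ≈ 0.025105.
z = (p̂₁ − p̂₂)/SE = (0.21447 − 0.16877)/0.025105 = 0.04570/0.025105 = 1.820.

z = 1.820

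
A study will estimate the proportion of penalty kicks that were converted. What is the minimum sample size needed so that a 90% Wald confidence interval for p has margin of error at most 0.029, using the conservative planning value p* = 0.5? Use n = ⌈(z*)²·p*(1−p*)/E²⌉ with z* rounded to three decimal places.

For 90% confidence, z* = 1.645.
p*(1−p*) = 0.50·0.50 = 0.2500.
Required n before rounding: 2.706025 × 0.2500 / 0.029² = 804.407.
⌈804.407⌉ = 805.

n = 805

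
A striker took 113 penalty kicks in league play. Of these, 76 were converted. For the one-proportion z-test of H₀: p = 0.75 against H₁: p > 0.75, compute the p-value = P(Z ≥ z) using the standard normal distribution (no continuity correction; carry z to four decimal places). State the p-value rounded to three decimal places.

p-value = 0.971

The sample proportion is 76/113 = 0.67257.
SE₀ = √(0.75·0.25/113) = 0.040734.
z = (p̂ − p₀)/SE = (76/113 − 0.75)/0.040734 ≈ -1.9009.
p-value = P(Z ≥ z) with z = -1.9009 → 0.971.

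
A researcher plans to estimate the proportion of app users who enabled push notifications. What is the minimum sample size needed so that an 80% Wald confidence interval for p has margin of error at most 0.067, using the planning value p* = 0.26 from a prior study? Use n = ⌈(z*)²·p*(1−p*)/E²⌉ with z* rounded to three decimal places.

The 80% critical value is z* = 1.282.
p*(1−p*) = 0.1924.
Required n before rounding: 1.643524 × 0.1924 / 0.067² = 70.442.
⌈70.442⌉ = 71.

n = 71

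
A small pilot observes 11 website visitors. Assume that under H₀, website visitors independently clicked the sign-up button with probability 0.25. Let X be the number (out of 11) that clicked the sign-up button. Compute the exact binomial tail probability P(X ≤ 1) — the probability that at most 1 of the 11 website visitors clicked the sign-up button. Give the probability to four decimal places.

X ~ Binomial(n=11, p=0.25).
P(X ≤ 1) = C(11,0)·0.25^0·0.75^11 + C(11,1)·0.25^1·0.75^10.
= 0.042235 + 0.154862 = 0.1971.

P = 0.1971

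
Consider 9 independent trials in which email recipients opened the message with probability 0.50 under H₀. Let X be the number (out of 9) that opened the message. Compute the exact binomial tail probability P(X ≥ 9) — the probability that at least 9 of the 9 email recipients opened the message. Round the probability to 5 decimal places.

P = 0.00195

X ~ Binomial(n=9, p=0.50).
P(X ≥ 9) = C(9,9)·0.50^9·0.50^0.
= 0.001953 = 0.00195.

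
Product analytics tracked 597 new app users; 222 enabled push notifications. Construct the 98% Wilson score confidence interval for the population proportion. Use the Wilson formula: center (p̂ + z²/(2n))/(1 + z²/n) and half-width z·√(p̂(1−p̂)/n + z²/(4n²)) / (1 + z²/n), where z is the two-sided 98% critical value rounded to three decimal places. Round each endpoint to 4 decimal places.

(0.3272, 0.4188)

Here p̂ = 222/597 = 0.37186 and z = 2.326 (z² = 5.410276).
Denominator 1 + z²/n = 1 + 5.410276/597 = 1.009062.
Center = (0.37186 + 0.004531)/1.009062 = 0.37301.
Radicand: p̂(1−p̂)/n + z²/(4n²) = 0.000391256 + 0.000003795 = 0.000395051.
Half-width = z·√(radicand)/denom = 2.326·0.019876/1.009062 = 0.04582.
So the interval runs from 0.3272 to 0.4188.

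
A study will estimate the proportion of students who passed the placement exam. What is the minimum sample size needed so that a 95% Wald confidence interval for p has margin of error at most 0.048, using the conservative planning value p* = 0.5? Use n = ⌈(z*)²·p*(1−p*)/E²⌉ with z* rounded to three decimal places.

For 95% confidence, z* = 1.960.
p*(1−p*) = 0.50·0.50 = 0.2500.
Required n before rounding: 3.841600 × 0.2500 / 0.048² = 416.840.
Rounding up, n = 417.

n = 417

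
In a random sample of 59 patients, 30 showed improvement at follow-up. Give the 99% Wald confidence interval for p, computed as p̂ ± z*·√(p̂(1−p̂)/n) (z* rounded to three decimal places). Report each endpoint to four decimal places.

(0.3408, 0.6761)

With x = 30 successes in n = 59, p̂ = 0.50847.
SE = √(p̂(1−p̂)/n) = √(0.249928/59) = 0.065085.
z* = 2.576 at the 99% level.
Margin = 2.576·0.065085 = 0.16766.
CI: 0.50847 ± 0.16766 = (0.3408, 0.6761).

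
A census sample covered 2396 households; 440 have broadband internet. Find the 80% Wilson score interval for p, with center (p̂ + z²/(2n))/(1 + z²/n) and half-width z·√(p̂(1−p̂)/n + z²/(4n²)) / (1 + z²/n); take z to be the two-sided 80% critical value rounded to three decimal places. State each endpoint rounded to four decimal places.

(0.1737, 0.1940)

p̂ = 440/2396 = 0.18364; z = 1.282, so z² = 1.643524.
Denominator 1 + z²/n = 1 + 1.643524/2396 = 1.000686.
Center = (0.18364 + 0.000343)/1.000686 = 0.18386.
Radicand: p̂(1−p̂)/n + z²/(4n²) = 0.000062569 + 0.000000072 = 0.000062641.
Half-width = z·√(radicand)/denom = 1.282·0.007915/1.000686 = 0.01014.
Interval: 0.18386 ± 0.01014 → (0.1737, 0.1940).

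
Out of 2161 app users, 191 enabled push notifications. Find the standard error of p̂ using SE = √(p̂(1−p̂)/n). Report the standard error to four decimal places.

SE = 0.0061

p̂ = 191/2161 = 0.08839.
p̂(1−p̂) = 0.080577.
SE = √(0.080577/2161) = √0.000037287 = 0.0061.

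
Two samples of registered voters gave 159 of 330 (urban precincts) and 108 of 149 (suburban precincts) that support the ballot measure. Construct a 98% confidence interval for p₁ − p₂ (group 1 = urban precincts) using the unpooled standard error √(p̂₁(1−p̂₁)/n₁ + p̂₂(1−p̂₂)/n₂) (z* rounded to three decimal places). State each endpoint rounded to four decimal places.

p̂₁ = 0.48182, p̂₂ = 0.72483, so the observed difference is -0.24301.
SE = √(0.000756574 + 0.001338594) = √0.002095168 = 0.045773.
For 98% confidence, z* = 2.326. Margin of error = 0.10647.
Interval: -0.24301 ± 0.10647 → (-0.3495, -0.1365).

(-0.3495, -0.1365)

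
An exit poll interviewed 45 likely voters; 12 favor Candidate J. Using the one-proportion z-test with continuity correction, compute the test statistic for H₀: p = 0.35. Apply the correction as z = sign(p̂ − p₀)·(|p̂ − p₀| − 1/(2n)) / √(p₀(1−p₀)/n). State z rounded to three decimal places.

p̂ = 12/45 = 0.26667. p̂ − p₀ = -0.083333.
Continuity correction 1/(2n) = 1/90 = 0.011111.
Corrected numerator: |-0.083333| − 0.011111 = 0.072222.
SE₀ = √(0.35·0.65/45) = 0.071102.
z = −0.072222/0.071102 = -1.016.

z = -1.016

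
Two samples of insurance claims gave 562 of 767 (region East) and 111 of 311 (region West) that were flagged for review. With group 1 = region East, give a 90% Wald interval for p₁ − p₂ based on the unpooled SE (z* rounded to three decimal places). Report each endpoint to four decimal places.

p̂₁ = 562/767 = 0.73272, p̂₂ = 111/311 = 0.35691; p̂₁ − p̂₂ = 0.37581.
SE = √(0.000255331 + 0.000738026) = √0.000993357 = 0.031518.
z* = 1.645 at the 90% level. Margin of error = 0.05185.
Interval: 0.37581 ± 0.05185 → (0.3240, 0.4277).

(0.3240, 0.4277)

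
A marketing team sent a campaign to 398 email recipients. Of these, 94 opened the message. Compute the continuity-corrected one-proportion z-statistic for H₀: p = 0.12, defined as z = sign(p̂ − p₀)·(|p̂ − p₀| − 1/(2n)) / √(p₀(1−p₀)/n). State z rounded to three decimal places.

Sample proportion p̂ = 94/398 = 0.23618. p̂ − p₀ = 0.116181.
1/(2n) = 0.001256.
Corrected numerator: |0.116181| − 0.001256 = 0.114925.
SE₀ = √(0.12·0.88/398) = 0.016289.
z = +0.114925/0.016289 = 7.055.

z = 7.055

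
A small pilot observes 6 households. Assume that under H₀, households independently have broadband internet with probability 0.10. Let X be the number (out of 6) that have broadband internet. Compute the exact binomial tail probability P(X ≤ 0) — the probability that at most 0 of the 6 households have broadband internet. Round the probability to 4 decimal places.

P = 0.5314

X ~ Binomial(n=6, p=0.10).
P(X ≤ 0) = C(6,0)·0.10^0·0.90^6.
= 0.531441 = 0.5314.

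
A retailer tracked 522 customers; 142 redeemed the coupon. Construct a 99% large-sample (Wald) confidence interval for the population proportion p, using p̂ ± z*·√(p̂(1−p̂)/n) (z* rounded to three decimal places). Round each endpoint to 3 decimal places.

(0.222, 0.322)

Sample proportion p̂ = 142/522 = 0.27203.
SE(p̂) = √(0.27203·0.72797/522) = 0.019477.
The 99% critical value is z* = 2.576.
Margin of error: 2.576 × 0.019477 = 0.05017.
So the interval runs from 0.222 to 0.322.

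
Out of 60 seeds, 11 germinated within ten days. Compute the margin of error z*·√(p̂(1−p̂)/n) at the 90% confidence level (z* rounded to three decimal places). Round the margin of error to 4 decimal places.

p̂ = 11/60 = 0.18333.
SE = √(p̂(1−p̂)/n) = √(0.149722/60) = 0.049954.
The 90% critical value is z* = 1.645.
ME = 1.645·0.049954 = 0.0822.

ME = 0.0822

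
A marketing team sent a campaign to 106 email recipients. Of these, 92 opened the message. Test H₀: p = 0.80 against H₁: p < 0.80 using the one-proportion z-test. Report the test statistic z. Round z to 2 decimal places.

p̂ = 92/106 = 0.86792.
Null standard error: √(0.80·0.20/106) = √0.001509434 = 0.038851.
Test statistic: z = 0.06792/0.038851 = 1.75.

z = 1.75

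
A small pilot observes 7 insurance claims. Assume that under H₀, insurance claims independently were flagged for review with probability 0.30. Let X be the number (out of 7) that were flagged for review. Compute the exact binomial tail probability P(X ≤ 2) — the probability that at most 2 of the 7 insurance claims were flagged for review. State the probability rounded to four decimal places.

X ~ Binomial(n=7, p=0.30).
P(X ≤ 2) = C(7,0)·0.30^0·0.70^7 + C(7,1)·0.30^1·0.70^6 + C(7,2)·0.30^2·0.70^5.
= 0.082354 + 0.247063 + 0.317652 = 0.6471.

P = 0.6471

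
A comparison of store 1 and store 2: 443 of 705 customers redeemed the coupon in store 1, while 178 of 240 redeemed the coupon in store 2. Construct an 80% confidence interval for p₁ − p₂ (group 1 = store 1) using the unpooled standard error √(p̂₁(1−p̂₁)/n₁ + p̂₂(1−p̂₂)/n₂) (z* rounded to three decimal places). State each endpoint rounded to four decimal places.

(-0.1564, -0.0702)

p̂₁ = 443/705 = 0.62837, p̂₂ = 178/240 = 0.74167; p̂₁ − p̂₂ = -0.11330.
Unpooled SE = √(p̂₁(1−p̂₁)/n₁ + p̂₂(1−p̂₂)/n₂) = √(0.000331236 + 0.000798322) = 0.033609.
The 80% critical value is z* = 1.282. Margin = 1.282·0.033609 = 0.04309.
So the interval runs from -0.1564 to -0.0702.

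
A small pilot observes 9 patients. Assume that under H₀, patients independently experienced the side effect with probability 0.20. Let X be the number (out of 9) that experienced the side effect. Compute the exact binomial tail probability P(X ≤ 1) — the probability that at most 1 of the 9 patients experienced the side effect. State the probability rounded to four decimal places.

X ~ Binomial(n=9, p=0.20).
P(X ≤ 1) = C(9,0)·0.20^0·0.80^9 + C(9,1)·0.20^1·0.80^8.
= 0.134218 + 0.301990 = 0.4362.

P = 0.4362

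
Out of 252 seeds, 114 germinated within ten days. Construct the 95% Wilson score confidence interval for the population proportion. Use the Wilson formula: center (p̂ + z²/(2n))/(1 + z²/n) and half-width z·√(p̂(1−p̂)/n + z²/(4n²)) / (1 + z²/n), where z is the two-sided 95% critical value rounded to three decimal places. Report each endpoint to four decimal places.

(0.3921, 0.5141)

Here p̂ = 114/252 = 0.45238 and z = 1.960 (z² = 3.841600).
1 + z²/n = 1.015244.
Center = (0.45238 + 0.007622)/1.015244 = 0.45310.
Radicand: p̂(1−p̂)/n + z²/(4n²) = 0.000983065 + 0.000015123 = 0.000998188.
Half-width = z·√(radicand)/denom = 1.960·0.031594/1.015244 = 0.06099.
Interval: 0.45310 ± 0.06099 → (0.3921, 0.5141).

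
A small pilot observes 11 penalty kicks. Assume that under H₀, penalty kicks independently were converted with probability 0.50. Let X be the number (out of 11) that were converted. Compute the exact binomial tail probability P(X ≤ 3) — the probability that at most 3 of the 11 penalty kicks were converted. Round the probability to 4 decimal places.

P = 0.1133

X ~ Binomial(n=11, p=0.50).
P(X ≤ 3) = C(11,0)·0.50^0·0.50^11 + C(11,1)·0.50^1·0.50^10 + C(11,2)·0.50^2·0.50^9 + C(11,3)·0.50^3·0.50^8.
= 0.000488 + 0.005371 + 0.026855 + 0.080566 = 0.1133.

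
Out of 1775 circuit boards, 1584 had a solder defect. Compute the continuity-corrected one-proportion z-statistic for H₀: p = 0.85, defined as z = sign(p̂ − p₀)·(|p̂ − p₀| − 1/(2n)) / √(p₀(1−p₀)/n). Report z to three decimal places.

z = 4.969

p̂ = 1584/1775 = 0.89239. p̂ − p₀ = 0.042394.
Continuity correction 1/(2n) = 1/3550 = 0.000282.
Corrected numerator: |0.042394| − 0.000282 = 0.042112.
Under H₀, SE = √(p₀(1−p₀)/n) = √(0.85·0.15/1775) = √0.000071831 = 0.008475.
z = +0.042112/0.008475 = 4.969.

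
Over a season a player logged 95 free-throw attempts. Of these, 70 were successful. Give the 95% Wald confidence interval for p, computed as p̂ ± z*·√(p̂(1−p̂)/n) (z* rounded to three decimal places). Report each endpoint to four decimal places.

(0.6483, 0.8254)

The sample proportion is 70/95 = 0.73684.
SE(p̂) = √(0.73684·0.26316/95) = 0.045179.
For 95% confidence, z* = 1.960.
Margin of error: 1.960 × 0.045179 = 0.08855.
CI: 0.73684 ± 0.08855 = (0.6483, 0.8254).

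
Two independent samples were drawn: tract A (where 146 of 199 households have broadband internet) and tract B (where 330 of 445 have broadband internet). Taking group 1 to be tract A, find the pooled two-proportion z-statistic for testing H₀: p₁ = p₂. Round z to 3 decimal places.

z = -0.211

p̂₁ = 146/199 = 0.73367, p̂₂ = 330/445 = 0.74157.
Pooled p̂ = (146+330)/(199+445) = 476/644 = 0.73913.
Pooled SE = √[0.1928166·0.00727232] ≈ 0.037446.
z = -0.00790/0.037446 = -0.211.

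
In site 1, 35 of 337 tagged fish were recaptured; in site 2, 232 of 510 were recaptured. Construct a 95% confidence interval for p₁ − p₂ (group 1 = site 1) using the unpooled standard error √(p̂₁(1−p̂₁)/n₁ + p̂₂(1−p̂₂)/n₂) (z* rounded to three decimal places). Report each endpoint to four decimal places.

(-0.4052, -0.2969)

p̂₁ = 0.10386, p̂₂ = 0.45490, so the observed difference is -0.35104.
SE = √(0.000276176 + 0.000486208) = √0.000762384 = 0.027611.
The 95% critical value is z* = 1.960. Margin of error = 0.05412.
CI: -0.35104 ± 0.05412 = (-0.4052, -0.2969).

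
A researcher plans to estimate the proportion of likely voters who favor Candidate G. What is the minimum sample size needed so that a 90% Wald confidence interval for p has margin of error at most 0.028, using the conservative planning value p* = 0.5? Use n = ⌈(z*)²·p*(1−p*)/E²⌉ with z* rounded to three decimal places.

n = 863

For 90% confidence, z* = 1.645.
p*(1−p*) = 0.2500.
Required n before rounding: 2.706025 × 0.2500 / 0.028² = 862.891.
⌈862.891⌉ = 863.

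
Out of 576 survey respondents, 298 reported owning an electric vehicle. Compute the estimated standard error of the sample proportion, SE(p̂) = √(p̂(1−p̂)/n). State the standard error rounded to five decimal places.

SE = 0.02082

The sample proportion is 298/576 = 0.51736.
p̂(1−p̂) = 0.249699.
SE = √(0.249699/576) = 0.02082.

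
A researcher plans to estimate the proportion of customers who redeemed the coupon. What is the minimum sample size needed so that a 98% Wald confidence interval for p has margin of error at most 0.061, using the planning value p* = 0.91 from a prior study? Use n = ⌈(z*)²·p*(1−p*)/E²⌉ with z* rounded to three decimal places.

n = 120

The 98% critical value is z* = 2.326.
p*(1−p*) = 0.0819.
(z*)²·p*(1−p*)/E² = 5.410276·0.0819/0.003721 = 119.081.
⌈119.081⌉ = 120.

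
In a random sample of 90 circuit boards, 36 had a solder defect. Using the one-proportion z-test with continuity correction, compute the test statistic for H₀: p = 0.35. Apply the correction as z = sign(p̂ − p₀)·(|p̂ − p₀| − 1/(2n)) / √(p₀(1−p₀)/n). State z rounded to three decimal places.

p̂ = 36/90 = 0.40000. p̂ − p₀ = 0.050000.
1/(2n) = 0.005556.
Corrected numerator: |0.050000| − 0.005556 = 0.044444.
Under H₀, SE = √(p₀(1−p₀)/n) = √(0.35·0.65/90) = √0.002527778 = 0.050277.
z = (+)0.044444/0.050277 = 0.884.

z = 0.884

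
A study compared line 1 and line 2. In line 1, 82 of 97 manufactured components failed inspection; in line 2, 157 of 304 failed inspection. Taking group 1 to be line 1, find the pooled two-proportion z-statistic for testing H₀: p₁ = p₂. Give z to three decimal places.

z = 5.748

p̂₁ = 82/97 = 0.84536, p̂₂ = 157/304 = 0.51645.
Pooled p̂ = (82+157)/(97+304) = 239/401 = 0.59601.
SE = √[p̂(1−p̂)(1/n₁+1/n₂)] = √[0.59601·0.40399·(1/97+1/304)] ≈ 0.057222.
z = (p̂₁ − p̂₂)/SE = (0.84536 − 0.51645)/0.057222 = 0.32891/0.057222 = 5.748.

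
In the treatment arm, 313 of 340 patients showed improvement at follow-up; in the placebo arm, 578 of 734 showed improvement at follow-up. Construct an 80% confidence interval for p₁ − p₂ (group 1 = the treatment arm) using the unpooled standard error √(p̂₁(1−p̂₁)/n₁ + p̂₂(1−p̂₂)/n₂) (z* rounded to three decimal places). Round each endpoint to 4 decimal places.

p̂₁ = 313/340 = 0.92059, p̂₂ = 578/734 = 0.78747; p̂₁ − p̂₂ = 0.13312.
SE = √(0.000215016 + 0.000228015) = √0.000443031 = 0.021048.
For 80% confidence, z* = 1.282. Margin of error = 0.02698.
CI: 0.13312 ± 0.02698 = (0.1061, 0.1601).

(0.1061, 0.1601)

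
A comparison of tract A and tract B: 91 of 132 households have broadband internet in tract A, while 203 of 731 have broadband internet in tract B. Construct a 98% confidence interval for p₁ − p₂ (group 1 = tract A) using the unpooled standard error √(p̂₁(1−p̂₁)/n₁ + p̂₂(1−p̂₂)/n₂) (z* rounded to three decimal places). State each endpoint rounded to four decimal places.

(0.3104, 0.5130)

p̂₁ = 91/132 = 0.68939, p̂₂ = 203/731 = 0.27770; p̂₁ − p̂₂ = 0.41169.
SE = √(0.001622196 + 0.000274396) = √0.001896592 = 0.043550.
z* = 2.326 at the 98% level. Margin of error = 0.10130.
CI: 0.41169 ± 0.10130 = (0.3104, 0.5130).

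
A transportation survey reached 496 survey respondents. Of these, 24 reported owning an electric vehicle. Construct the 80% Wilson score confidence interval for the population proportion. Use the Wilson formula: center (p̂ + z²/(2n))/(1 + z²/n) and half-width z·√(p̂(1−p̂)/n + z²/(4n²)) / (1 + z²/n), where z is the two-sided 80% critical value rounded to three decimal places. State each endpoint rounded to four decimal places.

(0.0375, 0.0623)

p̂ = 24/496 = 0.04839; z = 1.282, so z² = 1.643524.
1 + z²/n = 1.003314.
Adjusted center: (0.04839 + z²/(2n))/1.003314 = 0.04988.
Radicand: p̂(1−p̂)/n + z²/(4n²) = 0.000092834 + 0.000001670 = 0.000094504.
Half-width = 1.282·√0.000094504/1.003314 = 0.01242.
CI: 0.04988 ± 0.01242 = (0.0375, 0.0623).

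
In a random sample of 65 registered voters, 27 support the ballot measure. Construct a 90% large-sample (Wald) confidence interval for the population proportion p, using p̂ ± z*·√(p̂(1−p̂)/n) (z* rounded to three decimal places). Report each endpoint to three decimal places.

(0.315, 0.516)

p̂ = 27/65 = 0.41538.
SE(p̂) = √(0.41538·0.58462/65) = 0.061123.
For 90% confidence, z* = 1.645.
Margin of error: 1.645 × 0.061123 = 0.10055.
CI: 0.41538 ± 0.10055 = (0.315, 0.516).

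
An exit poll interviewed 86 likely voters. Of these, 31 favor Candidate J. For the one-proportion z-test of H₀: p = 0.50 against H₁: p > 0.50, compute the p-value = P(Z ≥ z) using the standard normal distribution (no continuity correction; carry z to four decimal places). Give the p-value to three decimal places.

p̂ = 31/86 = 0.36047.
Null standard error: √(0.50·0.50/86) = √0.002906977 = 0.053916.
z = (p̂ − p₀)/SE = (31/86 − 0.50)/0.053916 ≈ -2.5880.
From the standard normal, P(Z ≥ z) = 0.995.

p-value = 0.995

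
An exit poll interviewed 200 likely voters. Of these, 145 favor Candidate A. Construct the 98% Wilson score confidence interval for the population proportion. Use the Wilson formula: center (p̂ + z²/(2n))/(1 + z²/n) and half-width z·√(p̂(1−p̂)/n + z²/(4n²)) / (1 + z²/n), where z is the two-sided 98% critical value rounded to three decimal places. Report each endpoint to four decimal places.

(0.6464, 0.7918)

p̂ = 145/200 = 0.72500; z = 2.326, so z² = 5.410276.
Denominator 1 + z²/n = 1 + 5.410276/200 = 1.027051.
Center = (0.72500 + 0.013526)/1.027051 = 0.71907.
Radicand: p̂(1−p̂)/n + z²/(4n²) = 0.000996875 + 0.000033814 = 0.001030689.
Half-width = 2.326·√0.001030689/1.027051 = 0.07271.
So the interval runs from 0.6464 to 0.7918.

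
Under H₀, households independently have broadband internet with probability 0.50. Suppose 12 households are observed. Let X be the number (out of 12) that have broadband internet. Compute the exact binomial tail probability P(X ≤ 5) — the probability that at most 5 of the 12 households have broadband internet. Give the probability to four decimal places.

P = 0.3872

X is binomial with n = 12 and p = 0.50.
P(X ≤ 5) = Σ_{j=0}^{5} C(12,j)·0.50^j·0.50^{12−j}.
= 0.000244 + 0.002930 + 0.016113 + 0.053711 + 0.120850 + 0.193359 = 0.3872.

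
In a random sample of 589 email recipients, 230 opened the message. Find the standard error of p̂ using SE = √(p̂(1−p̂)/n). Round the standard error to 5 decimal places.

SE = 0.02010

Sample proportion p̂ = 230/589 = 0.39049.
p̂(1−p̂) = 0.238008.
Dividing by n and taking the root: √0.000404088 = 0.02010.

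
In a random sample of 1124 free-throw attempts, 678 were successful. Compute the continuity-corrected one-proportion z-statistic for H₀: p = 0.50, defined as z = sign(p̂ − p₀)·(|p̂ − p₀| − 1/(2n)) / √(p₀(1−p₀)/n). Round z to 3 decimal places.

z = 6.890

p̂ = 678/1124 = 0.60320. p̂ − p₀ = 0.103203.
Continuity correction 1/(2n) = 1/2248 = 0.000445.
Corrected numerator: |0.103203| − 0.000445 = 0.102758.
Under H₀, SE = √(p₀(1−p₀)/n) = √(0.50·0.50/1124) = √0.000222420 = 0.014914.
z = +0.102758/0.014914 = 6.890.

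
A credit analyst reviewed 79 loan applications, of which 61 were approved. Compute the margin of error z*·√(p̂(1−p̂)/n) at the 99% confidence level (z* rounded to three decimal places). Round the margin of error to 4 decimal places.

ME = 0.1216

p̂ = 61/79 = 0.77215.
SE(p̂) = √(0.77215·0.22785/79) = 0.047191.
The 99% critical value is z* = 2.576.
Margin of error = z*·SE = 2.576 × 0.047191 = 0.1216.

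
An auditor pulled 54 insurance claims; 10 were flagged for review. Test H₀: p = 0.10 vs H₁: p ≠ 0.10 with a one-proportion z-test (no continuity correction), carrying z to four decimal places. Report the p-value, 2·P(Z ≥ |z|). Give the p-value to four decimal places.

p̂ = 10/54 = 0.18519.
SE₀ = √(0.10·0.90/54) = 0.040825.
Test statistic (full precision, shown to 4 dp): z = (10/54 − 0.10)/SE₀ ≈ 2.0866.
From the standard normal, 2·P(Z ≥ |z|) = 0.0369.

p-value = 0.0369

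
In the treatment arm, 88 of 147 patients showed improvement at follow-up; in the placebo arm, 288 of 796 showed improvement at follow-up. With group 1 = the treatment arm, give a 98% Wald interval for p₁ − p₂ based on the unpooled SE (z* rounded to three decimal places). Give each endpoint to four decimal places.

p̂₁ = 0.59864, p̂₂ = 0.36181, so the observed difference is 0.23683.
SE = √(0.001634492 + 0.000290079) = √0.001924571 = 0.043870.
For 98% confidence, z* = 2.326. Margin of error = 0.10204.
Interval: 0.23683 ± 0.10204 → (0.1348, 0.3389).

(0.1348, 0.3389)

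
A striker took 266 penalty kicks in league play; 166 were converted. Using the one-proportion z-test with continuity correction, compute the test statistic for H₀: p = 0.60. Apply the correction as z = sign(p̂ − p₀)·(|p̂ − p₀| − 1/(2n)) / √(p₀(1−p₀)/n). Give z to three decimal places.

Sample proportion p̂ = 166/266 = 0.62406. p̂ − p₀ = 0.024060.
Continuity correction 1/(2n) = 1/532 = 0.001880.
Corrected numerator: |0.024060| − 0.001880 = 0.022180.
Under H₀, SE = √(p₀(1−p₀)/n) = √(0.60·0.40/266) = √0.000902256 = 0.030038.
z = +0.022180/0.030038 = 0.738.

z = 0.738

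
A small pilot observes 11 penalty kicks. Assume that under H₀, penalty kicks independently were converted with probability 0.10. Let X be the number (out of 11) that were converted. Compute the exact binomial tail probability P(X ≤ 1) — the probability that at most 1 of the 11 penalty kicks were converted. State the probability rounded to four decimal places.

X is binomial with n = 11 and p = 0.10.
P(X ≤ 1) = C(11,0)·0.10^0·0.90^11 + C(11,1)·0.10^1·0.90^10.
= 0.313811 + 0.383546 = 0.6974.

P = 0.6974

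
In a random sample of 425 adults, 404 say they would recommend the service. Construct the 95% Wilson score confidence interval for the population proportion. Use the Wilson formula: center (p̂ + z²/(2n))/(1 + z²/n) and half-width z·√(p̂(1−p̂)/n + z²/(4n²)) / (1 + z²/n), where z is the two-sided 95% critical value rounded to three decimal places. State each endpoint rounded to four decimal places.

(0.9256, 0.9675)

Here p̂ = 404/425 = 0.95059 and z = 1.960 (z² = 3.841600).
Denominator 1 + z²/n = 1 + 3.841600/425 = 1.009039.
Center = (0.95059 + 0.004520)/1.009039 = 0.94655.
Radicand: p̂(1−p̂)/n + z²/(4n²) = 0.000110518 + 0.000005317 = 0.000115835.
Half-width = z·√(radicand)/denom = 1.960·0.010763/1.009039 = 0.02091.
So the interval runs from 0.9256 to 0.9675.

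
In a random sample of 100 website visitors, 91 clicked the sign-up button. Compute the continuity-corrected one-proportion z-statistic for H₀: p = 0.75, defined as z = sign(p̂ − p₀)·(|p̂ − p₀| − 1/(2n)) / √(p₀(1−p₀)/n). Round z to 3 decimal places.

p̂ = 91/100 = 0.91000. p̂ − p₀ = 0.160000.
1/(2n) = 0.005000.
Corrected numerator: |0.160000| − 0.005000 = 0.155000.
Under H₀, SE = √(p₀(1−p₀)/n) = √(0.75·0.25/100) = √0.001875000 = 0.043301.
z = +0.155000/0.043301 = 3.580.

z = 3.580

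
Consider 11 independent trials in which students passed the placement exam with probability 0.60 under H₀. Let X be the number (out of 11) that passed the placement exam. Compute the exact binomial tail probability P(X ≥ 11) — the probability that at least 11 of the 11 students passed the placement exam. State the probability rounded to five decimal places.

P = 0.00363

X ~ Binomial(n=11, p=0.60).
P(X ≥ 11) = C(11,11)·0.60^11·0.40^0.
= 0.003628 = 0.00363.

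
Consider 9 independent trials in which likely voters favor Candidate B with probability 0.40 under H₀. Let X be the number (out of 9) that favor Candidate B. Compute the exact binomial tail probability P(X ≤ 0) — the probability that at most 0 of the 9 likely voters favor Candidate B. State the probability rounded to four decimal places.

P = 0.0101

X ~ Binomial(n=9, p=0.40).
P(X ≤ 0) = C(9,0)·0.40^0·0.60^9.
= 0.010078 = 0.0101.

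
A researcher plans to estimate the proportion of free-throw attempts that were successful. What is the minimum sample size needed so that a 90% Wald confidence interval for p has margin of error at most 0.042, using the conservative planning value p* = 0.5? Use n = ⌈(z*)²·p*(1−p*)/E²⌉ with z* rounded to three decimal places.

n = 384

The 90% critical value is z* = 1.645.
p*(1−p*) = 0.2500.
(z*)²·p*(1−p*)/E² = 2.706025·0.2500/0.001764 = 383.507.
⌈383.507⌉ = 384.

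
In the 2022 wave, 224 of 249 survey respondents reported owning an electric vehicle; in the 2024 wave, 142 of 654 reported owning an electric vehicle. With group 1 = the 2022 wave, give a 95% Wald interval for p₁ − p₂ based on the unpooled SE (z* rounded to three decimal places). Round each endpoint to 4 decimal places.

p̂₁ = 224/249 = 0.89960, p̂₂ = 142/654 = 0.21713; p̂₁ − p̂₂ = 0.68247.
Unpooled SE = √(p̂₁(1−p̂₁)/n₁ + p̂₂(1−p̂₂)/n₂) = √(0.000362735 + 0.000259911) = 0.024953.
The 95% critical value is z* = 1.960. Margin of error = 0.04891.
Interval: 0.68247 ± 0.04891 → (0.6336, 0.7314).

(0.6336, 0.7314)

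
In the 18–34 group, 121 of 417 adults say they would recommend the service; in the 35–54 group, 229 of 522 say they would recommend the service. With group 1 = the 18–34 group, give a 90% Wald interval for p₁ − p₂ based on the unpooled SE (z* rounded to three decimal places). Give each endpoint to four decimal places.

p̂₁ = 121/417 = 0.29017, p̂₂ = 229/522 = 0.43870; p̂₁ − p̂₂ = -0.14853.
Unpooled SE = √(p̂₁(1−p̂₁)/n₁ + p̂₂(1−p̂₂)/n₂) = √(0.000493934 + 0.000471728) = 0.031075.
The 90% critical value is z* = 1.645. Margin of error = 0.05112.
CI: -0.14853 ± 0.05112 = (-0.1996, -0.0974).

(-0.1996, -0.0974)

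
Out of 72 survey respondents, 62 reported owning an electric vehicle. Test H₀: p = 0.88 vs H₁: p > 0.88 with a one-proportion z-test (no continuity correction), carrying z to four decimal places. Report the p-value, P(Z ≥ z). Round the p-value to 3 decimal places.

Sample proportion p̂ = 62/72 = 0.86111.
Under H₀, SE = √(p₀(1−p₀)/n) = √(0.88·0.12/72) = √0.001466667 = 0.038297.
z = (p̂ − p₀)/SE = (62/72 − 0.88)/0.038297 ≈ -0.4932.
p-value = P(Z ≥ z) with z = -0.4932 → 0.689.

p-value = 0.689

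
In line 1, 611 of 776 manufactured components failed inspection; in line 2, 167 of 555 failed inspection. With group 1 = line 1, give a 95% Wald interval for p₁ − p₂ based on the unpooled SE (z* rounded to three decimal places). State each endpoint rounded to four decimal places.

p̂₁ = 611/776 = 0.78737, p̂₂ = 167/555 = 0.30090; p̂₁ − p̂₂ = 0.48647.
SE = √(0.000215745 + 0.000379026) = √0.000594771 = 0.024388.
For 95% confidence, z* = 1.960. Margin of error = 0.04780.
So the interval runs from 0.4387 to 0.5343.

(0.4387, 0.5343)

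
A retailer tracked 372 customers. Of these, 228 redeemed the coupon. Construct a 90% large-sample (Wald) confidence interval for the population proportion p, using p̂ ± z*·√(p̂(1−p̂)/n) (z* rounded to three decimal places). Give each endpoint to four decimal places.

With x = 228 successes in n = 372, p̂ = 0.61290.
SE = √(p̂(1−p̂)/n) = √(0.237253/372) = 0.025254.
For 90% confidence, z* = 1.645.
Margin of error: 1.645 × 0.025254 = 0.04154.
CI: 0.61290 ± 0.04154 = (0.5714, 0.6544).

(0.5714, 0.6544)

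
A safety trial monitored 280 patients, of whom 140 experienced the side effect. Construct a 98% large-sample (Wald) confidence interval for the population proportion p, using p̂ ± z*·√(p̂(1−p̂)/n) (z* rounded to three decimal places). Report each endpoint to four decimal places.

(0.4305, 0.5695)

p̂ = 140/280 = 0.50000.
SE(p̂) = √(0.50000·0.50000/280) = 0.029881.
The 98% critical value is z* = 2.326.
Margin of error: 2.326 × 0.029881 = 0.06950.
CI: 0.50000 ± 0.06950 = (0.4305, 0.5695).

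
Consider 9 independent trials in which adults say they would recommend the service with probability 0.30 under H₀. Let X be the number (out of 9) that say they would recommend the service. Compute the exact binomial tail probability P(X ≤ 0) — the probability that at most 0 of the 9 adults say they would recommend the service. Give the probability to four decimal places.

P = 0.0404

X ~ Binomial(n=9, p=0.30).
P(X ≤ 0) = C(9,0)·0.30^0·0.70^9.
= 0.040354 = 0.0404.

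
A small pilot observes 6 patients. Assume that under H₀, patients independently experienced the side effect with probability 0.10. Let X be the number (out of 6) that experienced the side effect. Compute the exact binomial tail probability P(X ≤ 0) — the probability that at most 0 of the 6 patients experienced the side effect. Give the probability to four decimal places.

X is binomial with n = 6 and p = 0.10.
P(X ≤ 0) = C(6,0)·0.10^0·0.90^6.
= 0.531441 = 0.5314.

P = 0.5314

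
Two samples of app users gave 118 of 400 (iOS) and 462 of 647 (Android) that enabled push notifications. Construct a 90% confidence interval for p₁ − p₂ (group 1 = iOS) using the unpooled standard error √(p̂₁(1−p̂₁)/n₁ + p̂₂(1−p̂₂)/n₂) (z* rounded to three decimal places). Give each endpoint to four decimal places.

p̂₁ = 0.29500, p̂₂ = 0.71406, so the observed difference is -0.41906.
Unpooled SE = √(p̂₁(1−p̂₁)/n₁ + p̂₂(1−p̂₂)/n₂) = √(0.000519938 + 0.000315574) = 0.028905.
z* = 1.645 at the 90% level. Margin of error = 0.04755.
So the interval runs from -0.4666 to -0.3715.

(-0.4666, -0.3715)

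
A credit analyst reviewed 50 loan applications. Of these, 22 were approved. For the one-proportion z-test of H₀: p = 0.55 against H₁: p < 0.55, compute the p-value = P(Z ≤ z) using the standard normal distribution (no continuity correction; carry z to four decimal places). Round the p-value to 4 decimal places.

p̂ = 22/50 = 0.44000.
SE₀ = √(0.55·0.45/50) = 0.070356.
z = (p̂ − p₀)/SE = (22/50 − 0.55)/0.070356 ≈ -1.5635.
p-value = P(Z ≤ z) with z = -1.5635 → 0.0590.

p-value = 0.0590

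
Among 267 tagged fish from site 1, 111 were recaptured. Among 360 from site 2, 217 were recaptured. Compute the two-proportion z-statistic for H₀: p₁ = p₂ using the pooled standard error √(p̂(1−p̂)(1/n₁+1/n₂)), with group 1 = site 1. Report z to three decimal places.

z = -4.637

p̂₁ = 111/267 = 0.41573, p̂₂ = 217/360 = 0.60278.
Pooled p̂ = (111+217)/(267+360) = 328/627 = 0.52313.
SE = √[p̂(1−p̂)(1/n₁+1/n₂)] = √[0.52313·0.47687·(1/267+1/360)] ≈ 0.040340.
z = (p̂₁ − p̂₂)/SE = (0.41573 − 0.60278)/0.040340 = -0.18705/0.040340 = -4.637.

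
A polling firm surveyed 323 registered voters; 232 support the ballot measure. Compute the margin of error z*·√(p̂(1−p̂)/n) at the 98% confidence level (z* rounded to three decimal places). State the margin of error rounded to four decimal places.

ME = 0.0582

Sample proportion p̂ = 232/323 = 0.71827.
Standard error of p̂: √(0.202360/323) = √0.000626501 = 0.025030.
For 98% confidence, z* = 2.326.
So ME = 0.0582.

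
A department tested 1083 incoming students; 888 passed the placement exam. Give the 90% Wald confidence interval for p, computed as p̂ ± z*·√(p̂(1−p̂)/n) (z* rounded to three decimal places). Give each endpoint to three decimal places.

p̂ = 888/1083 = 0.81994.
SE = √(p̂(1−p̂)/n) = √(0.147635/1083) = 0.011676.
z* = 1.645 at the 90% level.
Margin = 1.645·0.011676 = 0.01921.
So the interval runs from 0.801 to 0.839.

(0.801, 0.839)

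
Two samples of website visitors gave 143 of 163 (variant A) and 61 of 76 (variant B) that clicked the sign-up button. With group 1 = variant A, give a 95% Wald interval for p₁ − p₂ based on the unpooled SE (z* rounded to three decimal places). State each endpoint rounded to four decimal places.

p̂₁ = 143/163 = 0.87730, p̂₂ = 61/76 = 0.80263; p̂₁ − p̂₂ = 0.07467.
SE = √(0.000660394 + 0.002084396) = √0.002744790 = 0.052391.
The 95% critical value is z* = 1.960. Margin of error = 0.10269.
CI: 0.07467 ± 0.10269 = (-0.0280, 0.1774).

(-0.0280, 0.1774)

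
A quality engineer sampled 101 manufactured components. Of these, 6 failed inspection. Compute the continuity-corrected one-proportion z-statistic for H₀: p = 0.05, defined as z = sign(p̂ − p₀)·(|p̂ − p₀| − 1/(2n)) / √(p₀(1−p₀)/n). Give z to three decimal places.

The sample proportion is 6/101 = 0.05941. p̂ − p₀ = 0.009406.
Continuity correction 1/(2n) = 1/202 = 0.004950.
Corrected numerator: |0.009406| − 0.004950 = 0.004456.
Null standard error: √(0.05·0.95/101) = √0.000470297 = 0.021686.
z = +0.004456/0.021686 = 0.205.

z = 0.205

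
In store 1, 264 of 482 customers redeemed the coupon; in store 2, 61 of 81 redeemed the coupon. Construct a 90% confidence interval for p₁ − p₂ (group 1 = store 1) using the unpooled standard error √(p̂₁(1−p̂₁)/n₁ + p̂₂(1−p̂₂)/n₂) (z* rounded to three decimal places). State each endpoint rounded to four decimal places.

p̂₁ = 0.54772, p̂₂ = 0.75309, so the observed difference is -0.20537.
SE = √(0.000513948 + 0.002295645) = √0.002809593 = 0.053006.
The 90% critical value is z* = 1.645. Margin = 1.645·0.053006 = 0.08719.
So the interval runs from -0.2926 to -0.1182.

(-0.2926, -0.1182)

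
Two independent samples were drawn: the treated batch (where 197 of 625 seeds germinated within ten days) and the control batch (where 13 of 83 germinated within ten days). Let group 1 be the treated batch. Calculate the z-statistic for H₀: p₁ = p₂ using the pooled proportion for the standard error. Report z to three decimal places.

z = 2.972

Sample proportions: p̂₁ = 197/625 = 0.31520 and p̂₂ = 13/83 = 0.15663.
Pooled p̂ = (197+13)/(625+83) = 210/708 = 0.29661.
Pooled SE = √[0.2086326·0.01364819] ≈ 0.053362.
z = (p̂₁ − p̂₂)/SE = (0.31520 − 0.15663)/0.053362 = 0.15857/0.053362 = 2.972.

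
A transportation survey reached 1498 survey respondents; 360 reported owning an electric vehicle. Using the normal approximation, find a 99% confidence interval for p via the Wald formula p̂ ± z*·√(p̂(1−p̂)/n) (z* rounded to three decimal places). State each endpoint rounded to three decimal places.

p̂ = 360/1498 = 0.24032.
SE = √(p̂(1−p̂)/n) = √(0.182567/1498) = 0.011040.
z* = 2.576 at the 99% level.
Margin of error: 2.576 × 0.011040 = 0.02844.
So the interval runs from 0.212 to 0.269.

(0.212, 0.269)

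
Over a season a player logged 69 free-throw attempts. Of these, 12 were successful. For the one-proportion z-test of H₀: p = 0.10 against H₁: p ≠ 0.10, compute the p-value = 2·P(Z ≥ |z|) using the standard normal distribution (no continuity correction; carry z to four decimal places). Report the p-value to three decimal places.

The sample proportion is 12/69 = 0.17391.
Null standard error: √(0.10·0.90/69) = √0.001304348 = 0.036116.
z = (p̂ − p₀)/SE = (12/69 − 0.10)/0.036116 ≈ 2.0466.
From the standard normal, 2·P(Z ≥ |z|) = 0.041.

p-value = 0.041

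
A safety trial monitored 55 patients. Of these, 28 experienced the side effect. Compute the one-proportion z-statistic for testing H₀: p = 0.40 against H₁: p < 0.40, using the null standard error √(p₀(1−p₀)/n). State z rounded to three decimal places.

With x = 28 successes in n = 55, p̂ = 0.50909.
Null standard error: √(0.40·0.60/55) = √0.004363636 = 0.066058.
z = (p̂ − p₀)/SE = (0.50909 − 0.40)/0.066058 = 1.651.

z = 1.651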